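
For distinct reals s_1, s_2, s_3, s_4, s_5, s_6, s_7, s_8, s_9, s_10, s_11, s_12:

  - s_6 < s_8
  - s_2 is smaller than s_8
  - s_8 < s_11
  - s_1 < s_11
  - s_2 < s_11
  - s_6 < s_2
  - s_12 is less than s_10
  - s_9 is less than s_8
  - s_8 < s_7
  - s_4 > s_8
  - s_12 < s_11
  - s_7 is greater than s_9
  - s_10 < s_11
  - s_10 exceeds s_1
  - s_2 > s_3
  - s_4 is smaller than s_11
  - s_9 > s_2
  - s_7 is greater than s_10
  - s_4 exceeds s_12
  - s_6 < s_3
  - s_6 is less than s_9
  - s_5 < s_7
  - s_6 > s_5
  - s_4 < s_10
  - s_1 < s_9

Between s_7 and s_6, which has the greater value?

s_7

s_6 < s_3 and s_3 < s_2 give s_6 < s_2.
With s_2 < s_9: s_6 < s_3 < s_2 < s_9.
Then s_9 < s_8 extends the chain to s_8.
With s_8 < s_4: s_6 < s_3 < s_2 < s_9 < s_8 < s_4.
With s_4 < s_10: s_6 < s_3 < s_2 < s_9 < s_8 < s_4 < s_10.
With s_10 < s_7: s_6 < s_3 < s_2 < s_9 < s_8 < s_4 < s_10 < s_7.
So s_6 < s_7; s_7 is the larger of the two.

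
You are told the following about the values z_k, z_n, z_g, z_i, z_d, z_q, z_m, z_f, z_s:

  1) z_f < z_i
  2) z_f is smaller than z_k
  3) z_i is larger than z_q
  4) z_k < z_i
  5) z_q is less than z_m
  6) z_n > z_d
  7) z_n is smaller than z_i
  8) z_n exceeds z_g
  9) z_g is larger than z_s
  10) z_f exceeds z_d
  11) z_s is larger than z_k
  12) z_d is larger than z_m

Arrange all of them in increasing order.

Nothing is placed below z_q, so it is least; from there z_q < z_m; z_m < z_d; z_d < z_f; z_f < z_k; z_k < z_s; z_s < z_g; z_g < z_n; z_n < z_i, each given directly.

z_q < z_m < z_d < z_f < z_k < z_s < z_g < z_n < z_i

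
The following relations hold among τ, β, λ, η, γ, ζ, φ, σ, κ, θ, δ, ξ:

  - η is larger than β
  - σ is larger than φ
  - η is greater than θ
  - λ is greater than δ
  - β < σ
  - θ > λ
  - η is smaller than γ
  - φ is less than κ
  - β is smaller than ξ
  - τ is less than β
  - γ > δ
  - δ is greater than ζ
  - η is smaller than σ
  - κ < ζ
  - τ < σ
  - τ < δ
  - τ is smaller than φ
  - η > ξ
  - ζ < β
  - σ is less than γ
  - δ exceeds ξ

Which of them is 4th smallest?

ζ

Chaining the given pairs: τ < φ < κ < ζ < β < ξ < δ < λ < θ < η < σ < γ.
Counting 4 from the smallest end gives ζ.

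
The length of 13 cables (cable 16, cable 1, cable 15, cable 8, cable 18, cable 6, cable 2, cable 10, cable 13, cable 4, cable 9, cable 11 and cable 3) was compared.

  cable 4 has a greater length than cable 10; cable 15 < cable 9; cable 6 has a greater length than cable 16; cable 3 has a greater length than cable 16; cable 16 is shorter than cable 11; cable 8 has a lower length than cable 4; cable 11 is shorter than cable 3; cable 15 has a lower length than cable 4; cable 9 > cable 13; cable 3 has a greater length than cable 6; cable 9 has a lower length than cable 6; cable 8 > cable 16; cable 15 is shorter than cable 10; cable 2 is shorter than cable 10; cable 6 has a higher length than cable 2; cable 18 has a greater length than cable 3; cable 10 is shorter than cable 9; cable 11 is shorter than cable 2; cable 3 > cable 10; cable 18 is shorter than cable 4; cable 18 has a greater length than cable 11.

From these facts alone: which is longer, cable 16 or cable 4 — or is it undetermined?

cable 16 < cable 11 < cable 2 < cable 10 < cable 9 < cable 6 < cable 3 < cable 18 < cable 4, by transitivity through cable 11, cable 2, cable 10, cable 9, cable 6, cable 3, cable 18.
So cable 4 is longer.

cable 4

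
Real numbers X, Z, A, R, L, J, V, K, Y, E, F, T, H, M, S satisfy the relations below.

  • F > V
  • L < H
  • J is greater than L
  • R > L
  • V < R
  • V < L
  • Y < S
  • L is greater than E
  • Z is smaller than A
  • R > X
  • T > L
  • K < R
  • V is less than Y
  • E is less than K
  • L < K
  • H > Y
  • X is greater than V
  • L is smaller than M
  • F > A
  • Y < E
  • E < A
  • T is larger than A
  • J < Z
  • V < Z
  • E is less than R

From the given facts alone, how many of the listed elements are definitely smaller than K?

Directly below K: E, L.
One step further: V, Y (4 so far).
No other element is forced below K by the given relations, so the count is 4.

4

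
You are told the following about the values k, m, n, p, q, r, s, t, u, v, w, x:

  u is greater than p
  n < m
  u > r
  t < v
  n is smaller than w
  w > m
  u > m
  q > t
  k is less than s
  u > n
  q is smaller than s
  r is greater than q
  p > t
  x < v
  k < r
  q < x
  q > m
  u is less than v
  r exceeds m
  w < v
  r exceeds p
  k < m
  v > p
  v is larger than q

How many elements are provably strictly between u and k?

The relations place k below u. An element lies strictly between them when it is forced above k and also forced below u.
Above k: {m, w, q, r, s, x, v}. Below u: {n, m, t, q, p, r}.
Intersection: {m, q, r} — 3.

3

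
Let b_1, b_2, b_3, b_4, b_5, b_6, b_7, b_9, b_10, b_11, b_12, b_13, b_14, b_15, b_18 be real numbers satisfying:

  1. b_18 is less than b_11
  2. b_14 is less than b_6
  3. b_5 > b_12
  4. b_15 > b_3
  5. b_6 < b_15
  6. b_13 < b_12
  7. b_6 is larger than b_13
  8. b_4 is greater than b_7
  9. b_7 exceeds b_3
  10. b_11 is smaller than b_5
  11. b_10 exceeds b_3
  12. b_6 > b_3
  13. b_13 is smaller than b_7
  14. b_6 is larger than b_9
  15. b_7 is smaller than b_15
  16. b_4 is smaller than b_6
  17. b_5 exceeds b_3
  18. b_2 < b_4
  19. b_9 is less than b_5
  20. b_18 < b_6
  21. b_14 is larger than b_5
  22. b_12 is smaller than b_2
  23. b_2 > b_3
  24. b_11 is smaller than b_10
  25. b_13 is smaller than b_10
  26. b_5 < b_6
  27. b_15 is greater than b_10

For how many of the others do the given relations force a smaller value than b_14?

The elements the relations force below b_14 are b_3, b_13, b_12, b_18, b_9, b_11, b_5 — no chain reaches any other.
That is 7.

7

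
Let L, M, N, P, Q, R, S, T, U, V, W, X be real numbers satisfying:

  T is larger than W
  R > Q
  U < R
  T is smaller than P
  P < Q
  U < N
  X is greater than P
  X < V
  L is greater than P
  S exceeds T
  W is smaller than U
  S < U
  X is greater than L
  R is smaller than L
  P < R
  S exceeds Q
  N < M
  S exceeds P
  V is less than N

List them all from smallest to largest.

W < T < P < Q < S < U < R < L < X < V < N < M

Each adjacent pair is fixed by a given relation: W < T; T < P; P < Q; Q < S; S < U; U < R; R < L; L < X; X < V; V < N; N < M. Chaining them end to end gives the full order.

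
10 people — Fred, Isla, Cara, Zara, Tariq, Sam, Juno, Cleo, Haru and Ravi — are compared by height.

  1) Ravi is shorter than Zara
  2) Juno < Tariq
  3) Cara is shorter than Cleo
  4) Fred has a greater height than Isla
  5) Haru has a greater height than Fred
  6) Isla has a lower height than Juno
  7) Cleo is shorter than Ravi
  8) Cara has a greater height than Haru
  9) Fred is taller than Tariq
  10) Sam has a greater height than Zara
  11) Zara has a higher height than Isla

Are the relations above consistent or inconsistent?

The single ordering Isla < Juno < Tariq < Fred < Haru < Cara < Cleo < Ravi < Zara < Sam satisfies every listed relation, so no contradiction arises.

consistent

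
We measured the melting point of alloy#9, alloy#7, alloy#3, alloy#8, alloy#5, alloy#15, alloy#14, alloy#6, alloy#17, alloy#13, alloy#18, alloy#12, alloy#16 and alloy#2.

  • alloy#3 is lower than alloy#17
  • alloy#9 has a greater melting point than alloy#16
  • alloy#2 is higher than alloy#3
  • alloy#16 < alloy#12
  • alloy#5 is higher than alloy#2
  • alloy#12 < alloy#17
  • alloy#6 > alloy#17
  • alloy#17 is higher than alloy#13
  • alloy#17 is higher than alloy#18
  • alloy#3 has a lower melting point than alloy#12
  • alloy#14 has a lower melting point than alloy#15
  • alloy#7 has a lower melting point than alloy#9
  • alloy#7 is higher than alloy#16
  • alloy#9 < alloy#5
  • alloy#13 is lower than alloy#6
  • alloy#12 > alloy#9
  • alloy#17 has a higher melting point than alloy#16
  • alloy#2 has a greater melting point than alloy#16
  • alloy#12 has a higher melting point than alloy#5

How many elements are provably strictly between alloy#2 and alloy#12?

Chaining upward from alloy#2 reaches: alloy#5, alloy#17, alloy#6.
Chaining downward from alloy#12 reaches: alloy#3, alloy#16, alloy#7, alloy#9, alloy#5.
Strictly between alloy#2 and alloy#12 are those in both lists: alloy#5 — 1 element.

1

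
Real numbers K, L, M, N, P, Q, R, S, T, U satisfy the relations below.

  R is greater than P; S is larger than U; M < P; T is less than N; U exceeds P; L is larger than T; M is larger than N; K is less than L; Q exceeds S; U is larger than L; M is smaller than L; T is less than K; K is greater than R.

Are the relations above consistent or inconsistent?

Every relation is compatible with T < N < M < P < R < K < L < U < S < Q; the set is consistent.

consistent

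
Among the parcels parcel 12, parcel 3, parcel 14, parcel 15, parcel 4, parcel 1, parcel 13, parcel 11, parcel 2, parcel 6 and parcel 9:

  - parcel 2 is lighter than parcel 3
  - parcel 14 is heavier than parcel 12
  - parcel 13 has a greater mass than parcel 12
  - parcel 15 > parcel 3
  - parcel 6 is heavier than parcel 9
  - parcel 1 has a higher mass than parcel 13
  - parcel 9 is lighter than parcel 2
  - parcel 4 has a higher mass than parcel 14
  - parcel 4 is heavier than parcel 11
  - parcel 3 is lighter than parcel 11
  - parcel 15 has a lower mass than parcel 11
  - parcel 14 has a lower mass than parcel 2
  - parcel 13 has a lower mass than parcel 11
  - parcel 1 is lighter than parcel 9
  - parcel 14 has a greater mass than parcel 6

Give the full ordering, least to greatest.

parcel 12 < parcel 13 < parcel 1 < parcel 9 < parcel 6 < parcel 14 < parcel 2 < parcel 3 < parcel 15 < parcel 11 < parcel 4

The consecutive links are each given: parcel 12 < parcel 13; parcel 13 < parcel 1; parcel 1 < parcel 9; parcel 9 < parcel 6; parcel 6 < parcel 14; parcel 14 < parcel 2; parcel 2 < parcel 3; parcel 3 < parcel 15; parcel 15 < parcel 11; parcel 11 < parcel 4.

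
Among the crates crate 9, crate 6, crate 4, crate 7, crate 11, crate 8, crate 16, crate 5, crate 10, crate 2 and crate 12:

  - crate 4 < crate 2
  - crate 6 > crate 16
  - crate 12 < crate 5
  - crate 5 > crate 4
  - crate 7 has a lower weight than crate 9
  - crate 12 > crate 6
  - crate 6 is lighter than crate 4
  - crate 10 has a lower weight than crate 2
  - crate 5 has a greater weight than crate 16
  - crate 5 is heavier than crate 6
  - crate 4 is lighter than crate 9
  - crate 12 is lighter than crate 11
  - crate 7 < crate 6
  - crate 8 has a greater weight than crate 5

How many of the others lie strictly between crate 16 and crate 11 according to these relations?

2

Chaining upward from crate 16 reaches: crate 6, crate 12, crate 4, crate 5, crate 9, crate 2, crate 8.
Chaining downward from crate 11 reaches: crate 7, crate 6, crate 12.
Strictly between crate 16 and crate 11 are those in both lists: crate 6, crate 12 — 2 elements.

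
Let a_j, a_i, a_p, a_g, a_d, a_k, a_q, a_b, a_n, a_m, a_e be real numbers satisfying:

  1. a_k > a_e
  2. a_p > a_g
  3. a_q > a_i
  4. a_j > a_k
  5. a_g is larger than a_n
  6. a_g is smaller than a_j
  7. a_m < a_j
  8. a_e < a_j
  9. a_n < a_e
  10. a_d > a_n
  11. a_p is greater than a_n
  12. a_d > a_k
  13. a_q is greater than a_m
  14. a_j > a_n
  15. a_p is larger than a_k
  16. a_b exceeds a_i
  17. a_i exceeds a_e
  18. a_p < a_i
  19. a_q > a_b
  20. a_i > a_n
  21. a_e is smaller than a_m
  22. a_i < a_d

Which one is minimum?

a_n

Chaining upward from a_n: directly above it, a_e, a_g, a_p, a_i, a_d, a_j; then a_k, a_m, a_b, a_q.
That covers every other element, and nothing is given below a_n, so a_n is the minimum.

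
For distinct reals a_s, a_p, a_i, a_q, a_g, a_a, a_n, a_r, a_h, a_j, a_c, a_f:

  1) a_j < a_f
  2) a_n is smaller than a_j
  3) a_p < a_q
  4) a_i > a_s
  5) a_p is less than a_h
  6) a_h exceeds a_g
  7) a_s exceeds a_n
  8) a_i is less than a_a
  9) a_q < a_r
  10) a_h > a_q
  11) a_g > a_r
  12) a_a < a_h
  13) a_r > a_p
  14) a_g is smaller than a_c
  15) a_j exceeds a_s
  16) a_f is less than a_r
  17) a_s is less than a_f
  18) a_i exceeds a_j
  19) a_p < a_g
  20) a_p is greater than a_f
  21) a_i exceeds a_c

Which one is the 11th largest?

a_s

Piecing the relations together gives one ordering: a_n < a_s < a_j < a_f < a_p < a_q < a_r < a_g < a_c < a_i < a_a < a_h.
Counting 11 from the largest end gives a_s.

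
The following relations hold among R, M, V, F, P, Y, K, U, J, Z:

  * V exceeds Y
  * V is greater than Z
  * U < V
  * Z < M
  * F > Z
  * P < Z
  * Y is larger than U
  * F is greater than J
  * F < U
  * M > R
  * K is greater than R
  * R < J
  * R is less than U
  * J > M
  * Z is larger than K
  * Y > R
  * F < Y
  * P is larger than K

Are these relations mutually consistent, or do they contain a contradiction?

consistent

The single ordering R < K < P < Z < M < J < F < U < Y < V satisfies every listed relation, so no contradiction arises.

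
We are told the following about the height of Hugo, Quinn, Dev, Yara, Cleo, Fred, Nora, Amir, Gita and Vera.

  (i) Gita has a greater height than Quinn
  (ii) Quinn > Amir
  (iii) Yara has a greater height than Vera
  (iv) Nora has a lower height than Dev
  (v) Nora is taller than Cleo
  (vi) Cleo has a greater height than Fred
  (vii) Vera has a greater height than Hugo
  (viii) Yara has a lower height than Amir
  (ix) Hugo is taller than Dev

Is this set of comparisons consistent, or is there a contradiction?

consistent

Every relation is compatible with Fred < Cleo < Nora < Dev < Hugo < Vera < Yara < Amir < Quinn < Gita; the set is consistent.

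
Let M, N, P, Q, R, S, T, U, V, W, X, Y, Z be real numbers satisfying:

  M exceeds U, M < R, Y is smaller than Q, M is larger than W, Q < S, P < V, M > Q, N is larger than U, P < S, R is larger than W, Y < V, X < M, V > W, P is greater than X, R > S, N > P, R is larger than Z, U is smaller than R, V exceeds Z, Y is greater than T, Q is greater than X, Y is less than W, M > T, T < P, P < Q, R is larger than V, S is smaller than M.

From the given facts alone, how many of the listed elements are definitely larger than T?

9

Directly above T: P, Y, M.
One step further: W, Q, N, S, V, R (9 so far).
Nothing else is reachable above T; 9 in all.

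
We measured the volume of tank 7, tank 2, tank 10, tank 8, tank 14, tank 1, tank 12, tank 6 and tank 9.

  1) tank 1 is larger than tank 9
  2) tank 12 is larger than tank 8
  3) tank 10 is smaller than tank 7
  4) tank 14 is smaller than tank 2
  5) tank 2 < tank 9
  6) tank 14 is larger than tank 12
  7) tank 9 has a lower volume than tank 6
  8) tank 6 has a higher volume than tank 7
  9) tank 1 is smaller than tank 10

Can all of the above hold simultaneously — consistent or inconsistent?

Every relation is compatible with tank 8 < tank 12 < tank 14 < tank 2 < tank 9 < tank 1 < tank 10 < tank 7 < tank 6; the set is consistent.

consistent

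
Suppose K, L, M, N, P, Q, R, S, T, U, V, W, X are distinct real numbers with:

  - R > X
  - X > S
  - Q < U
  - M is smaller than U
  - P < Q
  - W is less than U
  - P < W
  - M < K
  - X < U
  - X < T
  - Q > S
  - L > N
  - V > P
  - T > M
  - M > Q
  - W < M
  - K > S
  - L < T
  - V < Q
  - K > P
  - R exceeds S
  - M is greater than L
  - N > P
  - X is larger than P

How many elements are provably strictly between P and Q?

The relations place P below Q. An element lies strictly between them when it is forced above P and also forced below Q.
Above P: {W, X, N, V, R, L, M, K, U, T}. Below Q: {S, V}.
Intersection: {V} — 1.

1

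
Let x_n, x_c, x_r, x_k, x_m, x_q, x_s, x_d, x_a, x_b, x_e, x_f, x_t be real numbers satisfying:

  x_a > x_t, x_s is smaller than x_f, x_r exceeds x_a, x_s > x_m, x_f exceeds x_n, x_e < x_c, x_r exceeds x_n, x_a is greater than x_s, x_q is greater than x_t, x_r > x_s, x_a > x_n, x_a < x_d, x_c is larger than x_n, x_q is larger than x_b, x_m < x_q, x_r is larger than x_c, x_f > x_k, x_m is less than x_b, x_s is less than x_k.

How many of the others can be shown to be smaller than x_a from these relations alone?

4

From x_a the given relations immediately reach x_s, x_t, x_n.
From those, x_m — 4 in total.
Nothing else is reachable below x_a; 4 in all.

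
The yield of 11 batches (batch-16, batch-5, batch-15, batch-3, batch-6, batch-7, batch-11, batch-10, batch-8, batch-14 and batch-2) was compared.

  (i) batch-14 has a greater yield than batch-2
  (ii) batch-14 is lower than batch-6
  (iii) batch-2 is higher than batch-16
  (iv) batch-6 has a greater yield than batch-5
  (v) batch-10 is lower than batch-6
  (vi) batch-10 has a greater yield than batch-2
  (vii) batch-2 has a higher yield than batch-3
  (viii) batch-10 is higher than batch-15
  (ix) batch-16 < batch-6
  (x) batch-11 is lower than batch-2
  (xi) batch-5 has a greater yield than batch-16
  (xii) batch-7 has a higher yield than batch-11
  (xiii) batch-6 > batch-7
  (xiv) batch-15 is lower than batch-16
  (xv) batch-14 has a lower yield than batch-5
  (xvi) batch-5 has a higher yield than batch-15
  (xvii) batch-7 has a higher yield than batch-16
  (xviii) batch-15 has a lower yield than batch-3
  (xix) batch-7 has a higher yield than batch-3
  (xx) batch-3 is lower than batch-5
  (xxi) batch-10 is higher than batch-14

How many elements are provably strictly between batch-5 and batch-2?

1

Chaining upward from batch-2 reaches: batch-14, batch-10, batch-6.
Chaining downward from batch-5 reaches: batch-15, batch-11, batch-16, batch-3, batch-14.
Strictly between batch-2 and batch-5 are those in both lists: batch-14 — 1 element.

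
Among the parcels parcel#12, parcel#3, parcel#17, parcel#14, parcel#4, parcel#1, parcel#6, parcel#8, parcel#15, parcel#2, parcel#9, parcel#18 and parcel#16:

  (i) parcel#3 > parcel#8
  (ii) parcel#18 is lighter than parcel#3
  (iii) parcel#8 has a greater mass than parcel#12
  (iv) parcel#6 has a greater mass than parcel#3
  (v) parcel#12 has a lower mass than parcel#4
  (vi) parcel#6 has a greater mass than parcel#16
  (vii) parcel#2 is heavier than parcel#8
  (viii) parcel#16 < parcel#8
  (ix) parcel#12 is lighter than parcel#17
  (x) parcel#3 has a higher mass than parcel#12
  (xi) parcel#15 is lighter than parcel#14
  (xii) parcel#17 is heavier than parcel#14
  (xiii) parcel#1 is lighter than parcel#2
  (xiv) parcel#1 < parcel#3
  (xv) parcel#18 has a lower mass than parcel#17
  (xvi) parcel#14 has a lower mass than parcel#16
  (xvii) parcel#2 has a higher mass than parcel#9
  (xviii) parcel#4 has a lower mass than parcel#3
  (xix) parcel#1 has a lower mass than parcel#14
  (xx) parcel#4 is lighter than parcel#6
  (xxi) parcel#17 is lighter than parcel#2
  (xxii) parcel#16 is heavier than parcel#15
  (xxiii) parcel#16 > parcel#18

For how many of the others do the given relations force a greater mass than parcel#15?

7

Directly above parcel#15: parcel#14, parcel#16.
One step further: parcel#8, parcel#6, parcel#17 (5 so far).
One step further: parcel#3, parcel#2 (7 so far).
Nothing else is reachable above parcel#15; 7 in all.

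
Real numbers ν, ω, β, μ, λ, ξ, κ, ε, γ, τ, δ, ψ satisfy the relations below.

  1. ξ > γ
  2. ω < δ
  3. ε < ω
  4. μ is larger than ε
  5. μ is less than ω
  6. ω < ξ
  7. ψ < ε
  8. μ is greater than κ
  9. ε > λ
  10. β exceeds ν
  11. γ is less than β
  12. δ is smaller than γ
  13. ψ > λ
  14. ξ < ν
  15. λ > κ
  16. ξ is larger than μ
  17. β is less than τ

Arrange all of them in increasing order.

κ < λ < ψ < ε < μ < ω < δ < γ < ξ < ν < β < τ

Each adjacent pair is fixed by a given relation: κ < λ; λ < ψ; ψ < ε; ε < μ; μ < ω; ω < δ; δ < γ; γ < ξ; ξ < ν; ν < β; β < τ. Chaining them end to end gives the full order.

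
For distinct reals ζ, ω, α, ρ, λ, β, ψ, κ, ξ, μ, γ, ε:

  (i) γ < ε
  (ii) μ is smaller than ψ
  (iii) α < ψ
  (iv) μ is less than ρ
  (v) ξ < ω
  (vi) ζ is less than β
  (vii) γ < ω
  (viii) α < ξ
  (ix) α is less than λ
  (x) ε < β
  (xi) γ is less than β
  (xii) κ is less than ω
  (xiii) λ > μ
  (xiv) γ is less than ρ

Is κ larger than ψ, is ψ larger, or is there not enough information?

undetermined

Following every chain through κ: above κ we get ω.
ψ is not reached, and no chain runs the other way from ψ to κ.
So the given relations leave the order of κ and ψ undetermined.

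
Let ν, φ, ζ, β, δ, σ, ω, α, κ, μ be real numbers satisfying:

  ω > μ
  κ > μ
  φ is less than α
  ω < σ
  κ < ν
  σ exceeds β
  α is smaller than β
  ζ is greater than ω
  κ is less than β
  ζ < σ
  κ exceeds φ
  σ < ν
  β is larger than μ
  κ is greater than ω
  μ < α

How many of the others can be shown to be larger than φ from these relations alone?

Directly above φ: κ, α.
One step further: β, ν (4 so far).
One step further: σ (5 so far).
No other element is forced above φ by the given relations, so the count is 5.

5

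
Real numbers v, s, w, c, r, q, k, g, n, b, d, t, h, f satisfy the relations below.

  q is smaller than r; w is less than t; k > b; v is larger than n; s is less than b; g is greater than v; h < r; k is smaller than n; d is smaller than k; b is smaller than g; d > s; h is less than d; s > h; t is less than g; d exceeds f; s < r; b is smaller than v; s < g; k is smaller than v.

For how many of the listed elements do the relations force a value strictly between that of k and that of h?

Chaining upward from h reaches: s, r, b, d, n, v, g.
Chaining downward from k reaches: s, b, f, d.
Strictly between h and k are those in both lists: s, b, d — 3 elements.

3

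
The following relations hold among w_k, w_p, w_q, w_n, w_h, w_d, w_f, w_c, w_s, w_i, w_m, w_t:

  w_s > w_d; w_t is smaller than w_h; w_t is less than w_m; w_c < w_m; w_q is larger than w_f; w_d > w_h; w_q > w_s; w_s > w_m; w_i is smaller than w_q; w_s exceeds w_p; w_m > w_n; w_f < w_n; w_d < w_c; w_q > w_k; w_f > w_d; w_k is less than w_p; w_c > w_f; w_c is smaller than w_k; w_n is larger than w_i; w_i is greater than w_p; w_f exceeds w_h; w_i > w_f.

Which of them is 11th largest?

The consecutive relations fix a unique order: w_t < w_h < w_d < w_f < w_c < w_k < w_p < w_i < w_n < w_m < w_s < w_q.
Counting 11 from the largest end gives w_h.

w_h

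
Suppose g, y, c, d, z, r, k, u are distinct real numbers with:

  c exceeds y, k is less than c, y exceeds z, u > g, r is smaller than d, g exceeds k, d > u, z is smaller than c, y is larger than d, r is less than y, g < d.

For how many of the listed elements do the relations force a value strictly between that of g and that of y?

2

The relations place g below y. An element lies strictly between them when it is forced above g and also forced below y.
Above g: {u, d, c}. Below y: {k, r, z, u, d}.
Intersection: {u, d} — 2.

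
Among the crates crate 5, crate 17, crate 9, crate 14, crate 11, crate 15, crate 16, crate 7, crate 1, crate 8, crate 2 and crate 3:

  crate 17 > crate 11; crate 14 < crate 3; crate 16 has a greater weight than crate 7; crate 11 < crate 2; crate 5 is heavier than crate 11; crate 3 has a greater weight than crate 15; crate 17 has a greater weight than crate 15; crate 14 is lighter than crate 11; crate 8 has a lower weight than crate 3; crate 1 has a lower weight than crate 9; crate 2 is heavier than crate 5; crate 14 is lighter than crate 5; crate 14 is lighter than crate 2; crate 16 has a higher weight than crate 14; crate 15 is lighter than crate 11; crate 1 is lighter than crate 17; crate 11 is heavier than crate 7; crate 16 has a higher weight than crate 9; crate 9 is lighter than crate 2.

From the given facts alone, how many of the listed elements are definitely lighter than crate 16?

4

The elements the relations force below crate 16 are crate 14, crate 7, crate 1, crate 9 — no chain reaches any other.
That is 4.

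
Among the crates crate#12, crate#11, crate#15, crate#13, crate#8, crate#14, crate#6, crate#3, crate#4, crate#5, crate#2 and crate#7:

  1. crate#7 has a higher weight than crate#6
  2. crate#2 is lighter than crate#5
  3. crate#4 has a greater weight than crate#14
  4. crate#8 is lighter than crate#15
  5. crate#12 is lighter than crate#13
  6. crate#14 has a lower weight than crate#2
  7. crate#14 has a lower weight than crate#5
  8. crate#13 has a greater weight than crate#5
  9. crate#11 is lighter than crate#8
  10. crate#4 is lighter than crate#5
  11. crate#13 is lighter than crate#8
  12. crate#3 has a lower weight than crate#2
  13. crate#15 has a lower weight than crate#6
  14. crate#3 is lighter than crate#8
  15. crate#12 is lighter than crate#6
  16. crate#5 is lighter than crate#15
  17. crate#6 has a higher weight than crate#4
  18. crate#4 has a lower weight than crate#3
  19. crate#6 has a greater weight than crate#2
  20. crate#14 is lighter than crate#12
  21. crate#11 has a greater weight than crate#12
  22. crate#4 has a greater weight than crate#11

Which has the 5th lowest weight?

Piecing the relations together gives one ordering: crate#14 < crate#12 < crate#11 < crate#4 < crate#3 < crate#2 < crate#5 < crate#13 < crate#8 < crate#15 < crate#6 < crate#7.
Counting 5 from the smallest end gives crate#3.

crate#3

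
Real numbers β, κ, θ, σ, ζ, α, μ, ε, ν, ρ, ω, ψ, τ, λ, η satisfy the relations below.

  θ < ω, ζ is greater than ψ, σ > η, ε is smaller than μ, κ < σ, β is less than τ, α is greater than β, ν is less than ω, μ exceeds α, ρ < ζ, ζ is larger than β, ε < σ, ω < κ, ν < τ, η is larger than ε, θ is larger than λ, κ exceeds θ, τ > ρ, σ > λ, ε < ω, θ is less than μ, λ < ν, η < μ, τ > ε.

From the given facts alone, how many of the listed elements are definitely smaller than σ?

From σ the given relations immediately reach ε, λ, η, κ.
From those, θ, ω — 6 in total.
From those, ν — 7 in total.
No other element is forced below σ by the given relations, so the count is 7.

7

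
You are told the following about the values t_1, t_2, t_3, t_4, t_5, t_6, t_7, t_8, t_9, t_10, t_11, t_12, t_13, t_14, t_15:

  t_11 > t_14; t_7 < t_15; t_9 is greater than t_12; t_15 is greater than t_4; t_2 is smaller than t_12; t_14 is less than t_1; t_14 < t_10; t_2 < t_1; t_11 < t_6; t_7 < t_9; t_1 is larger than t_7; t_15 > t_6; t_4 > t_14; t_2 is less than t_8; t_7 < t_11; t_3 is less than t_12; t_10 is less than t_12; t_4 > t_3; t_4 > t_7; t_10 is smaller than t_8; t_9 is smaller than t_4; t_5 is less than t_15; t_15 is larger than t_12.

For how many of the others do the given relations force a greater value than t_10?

5

The elements the relations force above t_10 are t_12, t_9, t_8, t_4, t_15 — no chain reaches any other.
That is 5.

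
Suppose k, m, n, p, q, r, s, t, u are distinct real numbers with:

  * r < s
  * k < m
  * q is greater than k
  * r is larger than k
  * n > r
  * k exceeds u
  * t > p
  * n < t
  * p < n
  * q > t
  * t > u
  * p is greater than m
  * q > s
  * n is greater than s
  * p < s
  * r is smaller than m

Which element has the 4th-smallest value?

m

Chaining the given pairs: u < k < r < m < p < s < n < t < q.
The 4th smallest is m.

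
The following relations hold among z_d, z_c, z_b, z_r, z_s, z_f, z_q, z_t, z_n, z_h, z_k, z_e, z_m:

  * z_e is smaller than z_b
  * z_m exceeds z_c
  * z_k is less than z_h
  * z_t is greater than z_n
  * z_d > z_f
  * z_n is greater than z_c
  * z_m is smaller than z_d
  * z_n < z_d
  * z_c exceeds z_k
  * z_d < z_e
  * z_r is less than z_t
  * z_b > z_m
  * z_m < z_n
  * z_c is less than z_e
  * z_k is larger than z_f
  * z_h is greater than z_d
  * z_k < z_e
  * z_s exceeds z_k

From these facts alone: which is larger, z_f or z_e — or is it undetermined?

z_e

Link the given pairs in sequence: z_f < z_k; z_k < z_c; z_c < z_m; z_m < z_n; z_n < z_d; z_d < z_e.
Together: z_f < z_k < z_c < z_m < z_n < z_d < z_e.
So z_e is larger.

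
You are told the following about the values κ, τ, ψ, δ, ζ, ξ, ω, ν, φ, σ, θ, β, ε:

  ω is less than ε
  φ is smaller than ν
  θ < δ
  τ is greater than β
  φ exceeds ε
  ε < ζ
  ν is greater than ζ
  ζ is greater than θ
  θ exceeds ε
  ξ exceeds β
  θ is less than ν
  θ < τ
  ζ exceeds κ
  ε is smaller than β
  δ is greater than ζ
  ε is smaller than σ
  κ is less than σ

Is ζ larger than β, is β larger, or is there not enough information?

undetermined

Following every chain through β: above β we get τ, ξ; below β we get ω, ε.
ζ is not reached, and no chain runs the other way from ζ to β.
So the given relations leave the order of β and ζ undetermined.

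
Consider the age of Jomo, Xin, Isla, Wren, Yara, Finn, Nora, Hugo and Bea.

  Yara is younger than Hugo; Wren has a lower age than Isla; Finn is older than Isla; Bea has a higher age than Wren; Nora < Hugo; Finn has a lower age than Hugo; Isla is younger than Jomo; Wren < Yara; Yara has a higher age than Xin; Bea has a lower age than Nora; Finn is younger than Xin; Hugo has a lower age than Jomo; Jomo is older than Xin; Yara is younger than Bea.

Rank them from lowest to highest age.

Wren < Isla < Finn < Xin < Yara < Bea < Nora < Hugo < Jomo

Nothing is placed below Wren, so it is least; from there Wren < Isla; Isla < Finn; Finn < Xin; Xin < Yara; Yara < Bea; Bea < Nora; Nora < Hugo; Hugo < Jomo, each given directly.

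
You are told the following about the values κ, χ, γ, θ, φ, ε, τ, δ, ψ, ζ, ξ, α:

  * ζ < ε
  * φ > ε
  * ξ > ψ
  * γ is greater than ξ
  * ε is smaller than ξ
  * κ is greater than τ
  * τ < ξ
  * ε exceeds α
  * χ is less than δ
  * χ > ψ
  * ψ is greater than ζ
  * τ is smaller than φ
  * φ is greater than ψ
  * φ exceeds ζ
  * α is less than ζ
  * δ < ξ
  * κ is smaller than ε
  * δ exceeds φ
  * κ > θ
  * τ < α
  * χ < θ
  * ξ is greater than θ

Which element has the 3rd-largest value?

The consecutive relations fix a unique order: τ < α < ζ < ψ < χ < θ < κ < ε < φ < δ < ξ < γ.
Counting 3 from the largest end gives δ.

δ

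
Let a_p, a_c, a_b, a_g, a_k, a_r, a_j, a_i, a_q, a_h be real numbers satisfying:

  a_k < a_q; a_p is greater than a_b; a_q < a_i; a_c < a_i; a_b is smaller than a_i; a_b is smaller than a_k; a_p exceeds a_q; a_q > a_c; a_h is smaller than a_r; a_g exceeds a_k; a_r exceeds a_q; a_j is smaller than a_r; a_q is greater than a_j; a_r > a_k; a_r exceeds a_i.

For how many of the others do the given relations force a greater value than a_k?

5

Directly above a_k: a_q, a_g, a_r.
One step further: a_i, a_p (5 so far).
Nothing else is reachable above a_k; 5 in all.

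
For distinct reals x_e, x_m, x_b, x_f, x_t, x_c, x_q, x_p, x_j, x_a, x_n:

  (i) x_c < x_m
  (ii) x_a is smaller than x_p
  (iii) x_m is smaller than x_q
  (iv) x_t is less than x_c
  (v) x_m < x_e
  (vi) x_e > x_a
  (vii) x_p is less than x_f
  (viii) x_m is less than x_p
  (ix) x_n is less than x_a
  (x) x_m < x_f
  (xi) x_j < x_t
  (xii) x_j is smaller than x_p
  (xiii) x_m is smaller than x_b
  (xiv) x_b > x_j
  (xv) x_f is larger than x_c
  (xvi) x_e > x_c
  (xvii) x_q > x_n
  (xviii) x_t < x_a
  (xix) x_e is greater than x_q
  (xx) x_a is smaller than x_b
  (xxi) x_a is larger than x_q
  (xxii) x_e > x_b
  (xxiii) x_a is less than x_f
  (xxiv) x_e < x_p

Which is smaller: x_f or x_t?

x_t

Following the relations from x_t: x_t < x_c < x_m < x_q < x_a < x_b < x_e < x_p < x_f.
So x_t < x_f; x_t is the smaller of the two.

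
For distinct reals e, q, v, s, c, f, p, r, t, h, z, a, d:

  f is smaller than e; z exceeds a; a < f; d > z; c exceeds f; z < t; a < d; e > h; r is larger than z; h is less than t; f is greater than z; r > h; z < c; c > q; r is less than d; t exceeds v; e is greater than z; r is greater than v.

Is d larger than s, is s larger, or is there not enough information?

Following every chain through s: nothing is chained to s.
d is not reached, and no chain runs the other way from d to s.
So the given relations leave the order of s and d undetermined.

undetermined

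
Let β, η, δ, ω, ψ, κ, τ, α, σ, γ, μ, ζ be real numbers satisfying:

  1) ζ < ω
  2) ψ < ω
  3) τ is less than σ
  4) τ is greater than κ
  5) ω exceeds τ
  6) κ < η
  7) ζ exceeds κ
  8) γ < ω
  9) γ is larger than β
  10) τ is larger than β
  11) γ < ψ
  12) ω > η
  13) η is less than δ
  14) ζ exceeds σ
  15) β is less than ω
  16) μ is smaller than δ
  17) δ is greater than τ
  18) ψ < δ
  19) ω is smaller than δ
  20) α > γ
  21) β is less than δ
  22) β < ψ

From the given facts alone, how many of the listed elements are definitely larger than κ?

6

From κ the given relations immediately reach τ, η, ζ.
From those, σ, ω, δ — 6 in total.
No other element is forced above κ by the given relations, so the count is 6.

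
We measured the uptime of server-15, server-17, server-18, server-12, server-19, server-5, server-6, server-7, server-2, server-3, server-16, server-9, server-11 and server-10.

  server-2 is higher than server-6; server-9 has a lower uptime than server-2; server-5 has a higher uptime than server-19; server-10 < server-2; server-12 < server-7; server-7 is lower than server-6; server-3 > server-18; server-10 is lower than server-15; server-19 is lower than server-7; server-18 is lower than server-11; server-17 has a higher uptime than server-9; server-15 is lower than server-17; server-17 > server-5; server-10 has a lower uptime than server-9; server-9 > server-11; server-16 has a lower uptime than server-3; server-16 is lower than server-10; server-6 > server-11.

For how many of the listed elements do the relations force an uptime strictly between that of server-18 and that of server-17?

2

The relations place server-18 below server-17. An element lies strictly between them when it is forced above server-18 and also forced below server-17.
Above server-18: {server-11, server-9, server-6, server-2, server-3}. Below server-17: {server-19, server-11, server-16, server-10, server-5, server-15, server-9}.
Intersection: {server-11, server-9} — 2.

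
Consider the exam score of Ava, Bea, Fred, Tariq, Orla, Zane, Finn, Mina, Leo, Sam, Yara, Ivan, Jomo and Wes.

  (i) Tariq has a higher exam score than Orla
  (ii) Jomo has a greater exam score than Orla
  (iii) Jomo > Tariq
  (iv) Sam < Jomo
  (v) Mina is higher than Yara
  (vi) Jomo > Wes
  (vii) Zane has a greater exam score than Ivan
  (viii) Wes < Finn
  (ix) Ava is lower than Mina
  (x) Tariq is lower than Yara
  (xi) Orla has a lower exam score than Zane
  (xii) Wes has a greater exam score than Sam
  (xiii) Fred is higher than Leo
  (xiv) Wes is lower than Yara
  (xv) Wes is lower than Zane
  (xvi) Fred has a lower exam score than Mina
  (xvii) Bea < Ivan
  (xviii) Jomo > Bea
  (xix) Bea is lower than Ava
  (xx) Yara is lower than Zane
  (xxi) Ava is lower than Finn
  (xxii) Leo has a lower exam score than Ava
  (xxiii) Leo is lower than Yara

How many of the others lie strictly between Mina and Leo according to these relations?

The relations place Leo below Mina. An element lies strictly between them when it is forced above Leo and also forced below Mina.
Above Leo: {Ava, Fred, Yara, Finn, Zane}. Below Mina: {Sam, Orla, Bea, Tariq, Wes, Ava, Fred, Yara}.
Intersection: {Ava, Fred, Yara} — 3.

3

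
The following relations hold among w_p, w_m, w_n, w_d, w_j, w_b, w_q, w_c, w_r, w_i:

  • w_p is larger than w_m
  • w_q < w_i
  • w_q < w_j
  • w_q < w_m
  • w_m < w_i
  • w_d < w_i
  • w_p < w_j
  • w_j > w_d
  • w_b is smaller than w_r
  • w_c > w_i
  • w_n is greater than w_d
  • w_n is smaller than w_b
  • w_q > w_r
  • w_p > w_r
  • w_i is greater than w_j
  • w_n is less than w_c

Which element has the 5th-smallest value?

w_q

Chaining the given pairs: w_d < w_n < w_b < w_r < w_q < w_m < w_p < w_j < w_i < w_c.
Counting 5 from the smallest end gives w_q.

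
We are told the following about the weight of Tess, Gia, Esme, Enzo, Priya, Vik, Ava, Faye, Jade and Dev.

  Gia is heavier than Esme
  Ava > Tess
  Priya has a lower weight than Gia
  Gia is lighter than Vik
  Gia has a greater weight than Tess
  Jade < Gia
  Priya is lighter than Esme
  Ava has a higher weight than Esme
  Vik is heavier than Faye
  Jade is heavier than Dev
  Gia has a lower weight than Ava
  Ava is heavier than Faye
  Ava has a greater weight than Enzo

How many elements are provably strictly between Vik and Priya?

2

Chaining upward from Priya reaches: Esme, Gia, Ava.
Chaining downward from Vik reaches: Faye, Tess, Dev, Jade, Esme, Gia.
Strictly between Priya and Vik are those in both lists: Esme, Gia — 2 elements.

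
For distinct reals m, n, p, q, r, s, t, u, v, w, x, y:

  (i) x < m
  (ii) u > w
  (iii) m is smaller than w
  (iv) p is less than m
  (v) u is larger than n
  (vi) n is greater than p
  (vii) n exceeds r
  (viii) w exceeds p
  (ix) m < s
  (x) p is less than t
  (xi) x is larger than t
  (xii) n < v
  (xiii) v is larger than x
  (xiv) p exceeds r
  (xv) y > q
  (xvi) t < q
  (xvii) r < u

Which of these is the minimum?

r

Chaining upward from r: directly above it, p, n, u; then t, m, v, w; then x, s, q; then y.
That covers every other element, and nothing is given below r, so r is the minimum.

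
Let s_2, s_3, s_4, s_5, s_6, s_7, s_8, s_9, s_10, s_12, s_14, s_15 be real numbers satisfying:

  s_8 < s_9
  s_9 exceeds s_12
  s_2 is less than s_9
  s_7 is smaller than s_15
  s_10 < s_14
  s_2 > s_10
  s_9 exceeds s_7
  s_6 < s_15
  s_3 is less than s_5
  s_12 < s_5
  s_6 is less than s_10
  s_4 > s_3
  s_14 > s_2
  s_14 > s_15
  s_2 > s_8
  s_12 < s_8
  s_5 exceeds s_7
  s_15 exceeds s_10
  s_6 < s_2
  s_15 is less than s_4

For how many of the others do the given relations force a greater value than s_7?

From s_7 the given relations immediately reach s_5, s_15, s_9.
From those, s_4, s_14 — 5 in total.
Nothing else is reachable above s_7; 5 in all.

5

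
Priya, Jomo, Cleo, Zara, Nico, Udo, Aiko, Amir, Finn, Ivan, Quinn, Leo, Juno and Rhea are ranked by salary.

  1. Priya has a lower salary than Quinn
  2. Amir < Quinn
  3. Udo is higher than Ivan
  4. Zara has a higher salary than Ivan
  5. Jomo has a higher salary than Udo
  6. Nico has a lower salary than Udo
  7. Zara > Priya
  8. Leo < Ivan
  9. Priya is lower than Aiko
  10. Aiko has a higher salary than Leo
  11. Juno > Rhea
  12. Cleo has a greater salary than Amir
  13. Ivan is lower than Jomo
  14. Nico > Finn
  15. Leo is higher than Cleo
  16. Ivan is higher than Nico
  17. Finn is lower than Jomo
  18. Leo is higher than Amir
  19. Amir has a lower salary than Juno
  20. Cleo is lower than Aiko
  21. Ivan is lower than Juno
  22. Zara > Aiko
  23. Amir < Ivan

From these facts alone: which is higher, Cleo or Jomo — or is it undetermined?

Jomo

The relevant relations are Cleo < Leo; Leo < Ivan; Ivan < Udo; Udo < Jomo.
Together: Cleo < Leo < Ivan < Udo < Jomo.
So Jomo is higher.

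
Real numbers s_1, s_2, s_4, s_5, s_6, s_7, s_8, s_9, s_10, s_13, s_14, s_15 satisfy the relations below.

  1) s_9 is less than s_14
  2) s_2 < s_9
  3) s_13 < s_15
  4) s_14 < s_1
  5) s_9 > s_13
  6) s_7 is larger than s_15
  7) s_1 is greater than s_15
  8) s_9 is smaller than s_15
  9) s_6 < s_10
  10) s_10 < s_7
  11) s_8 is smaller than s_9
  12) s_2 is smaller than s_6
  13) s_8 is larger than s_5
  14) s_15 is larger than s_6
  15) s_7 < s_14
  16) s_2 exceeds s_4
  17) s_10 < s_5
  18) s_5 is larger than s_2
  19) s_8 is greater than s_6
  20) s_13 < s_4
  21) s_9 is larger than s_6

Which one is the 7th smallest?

Chaining the given pairs: s_13 < s_4 < s_2 < s_6 < s_10 < s_5 < s_8 < s_9 < s_15 < s_7 < s_14 < s_1.
Counting 7 from the smallest end gives s_8.

s_8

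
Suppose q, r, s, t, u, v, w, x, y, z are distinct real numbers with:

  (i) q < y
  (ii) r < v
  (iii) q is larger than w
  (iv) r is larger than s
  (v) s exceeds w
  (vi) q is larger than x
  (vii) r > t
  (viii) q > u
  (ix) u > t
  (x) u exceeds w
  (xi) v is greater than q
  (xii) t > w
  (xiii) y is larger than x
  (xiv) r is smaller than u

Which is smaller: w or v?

w < t < r < u < q < v, by transitivity through t, r, u, q.
So w < v; w is the smaller of the two.

w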